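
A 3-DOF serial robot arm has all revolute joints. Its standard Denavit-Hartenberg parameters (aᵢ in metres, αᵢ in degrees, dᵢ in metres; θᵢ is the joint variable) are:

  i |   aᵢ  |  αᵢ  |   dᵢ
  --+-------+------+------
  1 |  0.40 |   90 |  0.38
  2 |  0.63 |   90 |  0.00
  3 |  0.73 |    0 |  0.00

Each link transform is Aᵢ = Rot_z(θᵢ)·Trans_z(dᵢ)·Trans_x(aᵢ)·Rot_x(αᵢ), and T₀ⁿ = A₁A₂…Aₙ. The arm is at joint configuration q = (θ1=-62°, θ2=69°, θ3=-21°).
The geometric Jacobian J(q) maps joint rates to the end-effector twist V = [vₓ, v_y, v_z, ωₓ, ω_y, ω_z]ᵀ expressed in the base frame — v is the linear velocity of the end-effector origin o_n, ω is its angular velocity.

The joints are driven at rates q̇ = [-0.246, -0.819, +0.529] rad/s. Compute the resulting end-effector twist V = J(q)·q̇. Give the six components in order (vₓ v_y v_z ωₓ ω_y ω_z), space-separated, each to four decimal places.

o_n = [0.6394, -0.6454, 1.6044]
J₁: ẑ×o_n = [0.6454, 0.6394, -0.0000], ω = ẑ
J2: z=[-0.8829, -0.4695, 0.0000] o=[0.1878, -0.3532, 0.3800] → [-0.5748, 1.0811, 0.4700, -0.8829, -0.4695, 0.0000]
J3: z=[0.4383, -0.8243, -0.3584] o=[0.2938, -0.5525, 0.9682] → [-0.5577, -0.4027, 0.2442, 0.4383, -0.8243, -0.3584]
V = J·q̇ = [0.0170, -1.2558, -0.2557, 0.9550, -0.0516, -0.4356]

0.0170 -1.2558 -0.2557 0.9550 -0.0516 -0.4356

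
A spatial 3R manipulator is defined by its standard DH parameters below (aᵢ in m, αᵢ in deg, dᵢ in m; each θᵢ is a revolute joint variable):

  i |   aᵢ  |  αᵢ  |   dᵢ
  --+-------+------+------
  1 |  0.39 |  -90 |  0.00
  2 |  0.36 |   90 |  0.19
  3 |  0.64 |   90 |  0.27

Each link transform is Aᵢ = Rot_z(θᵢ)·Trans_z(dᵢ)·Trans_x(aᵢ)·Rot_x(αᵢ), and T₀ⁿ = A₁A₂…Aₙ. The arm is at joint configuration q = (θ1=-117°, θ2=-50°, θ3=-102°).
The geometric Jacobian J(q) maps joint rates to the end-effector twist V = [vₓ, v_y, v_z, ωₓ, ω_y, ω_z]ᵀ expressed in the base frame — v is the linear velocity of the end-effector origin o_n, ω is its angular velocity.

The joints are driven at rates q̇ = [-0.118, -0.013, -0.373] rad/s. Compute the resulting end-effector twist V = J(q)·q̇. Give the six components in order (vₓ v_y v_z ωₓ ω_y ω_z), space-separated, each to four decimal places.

o_n = [-0.5379, -0.0952, 0.3474]
J₁: ẑ×o_n = [0.0952, -0.5379, 0.0000], ω = ẑ
J2: z=[0.8910, -0.4540, 0.0000] o=[-0.1771, -0.3475, 0.0000] → [-0.1577, -0.3095, 0.0610, 0.8910, -0.4540, 0.0000]
J3: z=[0.3478, 0.6826, 0.6428] o=[-0.1128, -0.6399, 0.2758] → [-0.3012, -0.2981, 0.4796, 0.3478, 0.6826, 0.6428]
V = J·q̇ = [0.1032, 0.1787, -0.1797, -0.1413, -0.2487, -0.3578]

0.1032 0.1787 -0.1797 -0.1413 -0.2487 -0.3578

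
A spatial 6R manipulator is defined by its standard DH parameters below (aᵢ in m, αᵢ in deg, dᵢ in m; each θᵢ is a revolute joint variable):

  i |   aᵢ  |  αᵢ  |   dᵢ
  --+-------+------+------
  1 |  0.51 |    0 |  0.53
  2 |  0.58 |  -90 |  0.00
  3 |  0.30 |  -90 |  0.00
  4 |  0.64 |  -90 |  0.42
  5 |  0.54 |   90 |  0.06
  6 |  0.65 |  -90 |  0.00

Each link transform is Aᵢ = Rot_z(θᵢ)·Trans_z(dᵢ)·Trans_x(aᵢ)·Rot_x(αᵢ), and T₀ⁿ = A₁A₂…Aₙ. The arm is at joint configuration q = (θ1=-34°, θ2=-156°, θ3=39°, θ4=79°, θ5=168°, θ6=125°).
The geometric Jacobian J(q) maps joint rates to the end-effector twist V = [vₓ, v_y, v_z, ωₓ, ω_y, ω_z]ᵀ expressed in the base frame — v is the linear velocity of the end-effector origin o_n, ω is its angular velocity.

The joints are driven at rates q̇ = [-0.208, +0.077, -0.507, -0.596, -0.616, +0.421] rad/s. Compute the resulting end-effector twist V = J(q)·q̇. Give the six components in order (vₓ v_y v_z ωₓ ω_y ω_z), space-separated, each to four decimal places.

-0.4346 0.5098 -0.4997 -1.0176 0.6622 0.2612

o_n = [0.3371, 0.3196, 0.3506]
J₁: ẑ×o_n = [-0.3196, 0.3371, 0.0000], ω = ẑ
J2: z=[0.0000, 0.0000, 1.0000] o=[0.4228, -0.2852, 0.5300] → [-0.6048, -0.0857, 0.0000, 0.0000, 0.0000, 1.0000]
J3: z=[-0.1736, -0.9848, 0.0000] o=[-0.1484, -0.1845, 0.5300] → [0.1767, -0.0312, 0.3906, -0.1736, -0.9848, 0.0000]
J4: z=[0.6198, -0.1093, -0.7771] o=[-0.3780, -0.1440, 0.3412] → [0.3593, -0.5616, 0.3655, 0.6198, -0.1093, -0.7771]
J5: z=[0.7844, 0.0554, 0.6178] o=[-0.1021, 0.4453, -0.0620] → [0.1005, -0.0524, -0.1229, 0.7844, 0.0554, 0.6178]
J6: z=[-0.6011, 0.3132, 0.7352] o=[-0.1375, -0.0633, 0.1257] → [-0.2111, 0.4841, -0.3789, -0.6011, 0.3132, 0.7352]
V = J·q̇ = [-0.4346, 0.5098, -0.4997, -1.0176, 0.6622, 0.2612]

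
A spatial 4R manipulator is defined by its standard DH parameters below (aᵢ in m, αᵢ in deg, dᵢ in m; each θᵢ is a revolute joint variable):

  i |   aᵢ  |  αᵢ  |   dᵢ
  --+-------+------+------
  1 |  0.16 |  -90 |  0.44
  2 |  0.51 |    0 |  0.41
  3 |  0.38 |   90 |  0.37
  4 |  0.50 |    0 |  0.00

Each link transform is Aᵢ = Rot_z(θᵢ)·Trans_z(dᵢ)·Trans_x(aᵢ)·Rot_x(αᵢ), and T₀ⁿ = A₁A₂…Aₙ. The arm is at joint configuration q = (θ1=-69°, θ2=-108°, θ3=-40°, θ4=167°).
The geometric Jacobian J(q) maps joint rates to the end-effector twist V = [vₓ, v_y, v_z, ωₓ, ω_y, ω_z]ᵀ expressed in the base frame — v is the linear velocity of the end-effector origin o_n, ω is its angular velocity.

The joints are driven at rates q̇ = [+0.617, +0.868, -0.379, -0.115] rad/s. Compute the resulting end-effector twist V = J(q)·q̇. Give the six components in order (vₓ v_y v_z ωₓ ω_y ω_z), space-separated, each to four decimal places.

0.0457 0.1979 0.0992 0.4784 0.1183 0.7145

o_n = [0.8666, 0.2327, 0.8682]
J₁: ẑ×o_n = [-0.2327, 0.8666, 0.0000], ω = ẑ
J2: z=[0.9336, 0.3584, 0.0000] o=[0.0573, -0.1494, 0.4400] → [0.1535, -0.3998, 0.0667, 0.9336, 0.3584, 0.0000]
J3: z=[0.9336, 0.3584, 0.0000] o=[0.3836, 0.1447, 0.9250] → [-0.0204, 0.0530, -0.0909, 0.9336, 0.3584, 0.0000]
J4: z=[-0.1899, 0.4947, -0.8480] o=[0.6136, 0.5781, 1.1264] → [-0.4206, -0.2636, -0.0596, -0.1899, 0.4947, -0.8480]
V = J·q̇ = [0.0457, 0.1979, 0.0992, 0.4784, 0.1183, 0.7145]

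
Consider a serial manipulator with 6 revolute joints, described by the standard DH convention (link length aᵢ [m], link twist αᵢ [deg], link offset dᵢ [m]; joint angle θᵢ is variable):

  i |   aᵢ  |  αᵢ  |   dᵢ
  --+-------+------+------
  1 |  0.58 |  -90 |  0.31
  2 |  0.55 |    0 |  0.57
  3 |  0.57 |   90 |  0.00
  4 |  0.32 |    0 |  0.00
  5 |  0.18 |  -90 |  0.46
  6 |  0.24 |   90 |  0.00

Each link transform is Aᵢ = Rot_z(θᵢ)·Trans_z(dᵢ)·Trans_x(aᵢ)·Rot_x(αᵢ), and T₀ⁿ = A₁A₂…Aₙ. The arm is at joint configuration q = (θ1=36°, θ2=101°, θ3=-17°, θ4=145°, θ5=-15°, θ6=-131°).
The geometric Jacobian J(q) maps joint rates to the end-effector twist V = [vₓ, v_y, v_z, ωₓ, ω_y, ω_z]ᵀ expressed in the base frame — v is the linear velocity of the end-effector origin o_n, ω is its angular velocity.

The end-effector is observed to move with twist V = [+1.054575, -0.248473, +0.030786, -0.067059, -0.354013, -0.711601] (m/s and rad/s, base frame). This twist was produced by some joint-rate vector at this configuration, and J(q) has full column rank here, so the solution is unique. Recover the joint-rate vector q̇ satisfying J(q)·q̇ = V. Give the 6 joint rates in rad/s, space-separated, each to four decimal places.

o_n = [0.4719, 1.2956, -0.4547]
J₁: ẑ×o_n = [-1.2956, 0.4719, 0.0000], ω = ẑ
J2: z=[-0.5878, 0.8090, 0.0000] o=[0.4692, 0.3409, 0.3100] → [-0.6186, -0.4495, -0.5633, -0.5878, 0.8090, 0.0000]
J3: z=[-0.5878, 0.8090, 0.0000] o=[0.0493, 0.7404, -0.2299] → [-0.1818, -0.1321, -0.6683, -0.5878, 0.8090, 0.0000]
J4: z=[0.8046, 0.5846, 0.1045] o=[0.0975, 0.7754, -0.7968] → [0.1456, -0.2361, 0.1997, 0.8046, 0.5846, 0.1045]
J5: z=[0.8046, 0.5846, 0.1045] o=[-0.0326, 0.9078, -0.5361] → [0.0071, -0.0128, 0.0172, 0.8046, 0.5846, 0.1045]
J6: z=[0.3130, -0.5671, 0.7618] o=[0.2467, 1.2811, -0.3729] → [0.0353, 0.1971, 0.1322, 0.3130, -0.5671, 0.7618]
q̇ = J⁺·V = [-0.8350, 0.0000, -0.1210, -0.3930, 0.1450, 0.1960]

-0.8350 0.0000 -0.1210 -0.3930 0.1450 0.1960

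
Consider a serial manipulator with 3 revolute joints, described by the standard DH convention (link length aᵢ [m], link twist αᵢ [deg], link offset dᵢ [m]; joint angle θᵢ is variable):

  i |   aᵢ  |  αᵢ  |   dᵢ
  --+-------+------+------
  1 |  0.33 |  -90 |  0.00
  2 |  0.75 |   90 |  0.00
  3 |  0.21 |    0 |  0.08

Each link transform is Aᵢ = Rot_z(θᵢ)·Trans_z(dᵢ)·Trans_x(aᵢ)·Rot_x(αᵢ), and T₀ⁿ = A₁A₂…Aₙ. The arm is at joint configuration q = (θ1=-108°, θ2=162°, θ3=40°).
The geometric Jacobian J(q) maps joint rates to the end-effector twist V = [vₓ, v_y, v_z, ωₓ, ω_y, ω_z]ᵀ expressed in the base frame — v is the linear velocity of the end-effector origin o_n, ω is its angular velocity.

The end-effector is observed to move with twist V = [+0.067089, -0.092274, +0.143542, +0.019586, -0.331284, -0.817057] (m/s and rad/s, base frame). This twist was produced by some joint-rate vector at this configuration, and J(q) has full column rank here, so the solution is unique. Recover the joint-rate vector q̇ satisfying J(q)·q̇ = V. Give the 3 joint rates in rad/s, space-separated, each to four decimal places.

0.1340 0.1210 1.0000

o_n = [0.2865, 0.4448, -0.3576]
J₁: ẑ×o_n = [-0.4448, 0.2865, 0.0000], ω = ẑ
J2: z=[0.9511, -0.3090, 0.0000] o=[-0.1020, -0.3138, 0.0000] → [0.1105, 0.3401, 0.8416, 0.9511, -0.3090, 0.0000]
J3: z=[-0.0955, -0.2939, -0.9511] o=[0.1184, 0.3645, -0.2318] → [0.1133, -0.1718, 0.0417, -0.0955, -0.2939, -0.9511]
q̇ = J⁺·V = [0.1340, 0.1210, 1.0000]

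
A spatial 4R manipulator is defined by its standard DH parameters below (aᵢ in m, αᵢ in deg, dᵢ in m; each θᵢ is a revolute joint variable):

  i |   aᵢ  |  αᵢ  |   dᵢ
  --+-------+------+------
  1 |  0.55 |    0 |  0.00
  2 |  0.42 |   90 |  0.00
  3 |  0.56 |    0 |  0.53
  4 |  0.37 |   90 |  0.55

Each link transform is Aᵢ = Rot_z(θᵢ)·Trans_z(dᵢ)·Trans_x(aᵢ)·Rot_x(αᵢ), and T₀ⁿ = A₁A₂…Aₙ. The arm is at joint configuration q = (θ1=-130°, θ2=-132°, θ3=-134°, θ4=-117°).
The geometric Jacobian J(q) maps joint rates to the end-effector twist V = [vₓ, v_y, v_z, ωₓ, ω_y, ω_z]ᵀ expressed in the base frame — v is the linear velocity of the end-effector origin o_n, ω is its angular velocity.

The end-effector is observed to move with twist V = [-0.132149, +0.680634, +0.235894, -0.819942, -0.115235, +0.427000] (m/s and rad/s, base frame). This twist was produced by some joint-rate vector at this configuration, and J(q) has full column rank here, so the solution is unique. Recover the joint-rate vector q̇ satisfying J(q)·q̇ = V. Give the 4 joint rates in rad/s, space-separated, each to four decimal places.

o_n = [0.7284, -0.3596, -0.0530]
J₁: ẑ×o_n = [0.3596, 0.7284, -0.0000], ω = ẑ
J2: z=[0.0000, 0.0000, 1.0000] o=[-0.3535, -0.4213, 0.0000] → [-0.0617, 1.0819, 0.0000, 0.0000, 0.0000, 1.0000]
J3: z=[0.9903, 0.1392, 0.0000] o=[-0.4120, -0.0054, 0.0000] → [-0.0074, 0.0525, -0.5095, 0.9903, 0.1392, 0.0000]
J4: z=[0.9903, 0.1392, 0.0000] o=[0.1670, -0.3169, -0.4028] → [0.0487, -0.3464, -0.1205, 0.9903, 0.1392, 0.0000]
q̇ = J⁺·V = [-0.2020, 0.6290, -0.3500, -0.4780]

-0.2020 0.6290 -0.3500 -0.4780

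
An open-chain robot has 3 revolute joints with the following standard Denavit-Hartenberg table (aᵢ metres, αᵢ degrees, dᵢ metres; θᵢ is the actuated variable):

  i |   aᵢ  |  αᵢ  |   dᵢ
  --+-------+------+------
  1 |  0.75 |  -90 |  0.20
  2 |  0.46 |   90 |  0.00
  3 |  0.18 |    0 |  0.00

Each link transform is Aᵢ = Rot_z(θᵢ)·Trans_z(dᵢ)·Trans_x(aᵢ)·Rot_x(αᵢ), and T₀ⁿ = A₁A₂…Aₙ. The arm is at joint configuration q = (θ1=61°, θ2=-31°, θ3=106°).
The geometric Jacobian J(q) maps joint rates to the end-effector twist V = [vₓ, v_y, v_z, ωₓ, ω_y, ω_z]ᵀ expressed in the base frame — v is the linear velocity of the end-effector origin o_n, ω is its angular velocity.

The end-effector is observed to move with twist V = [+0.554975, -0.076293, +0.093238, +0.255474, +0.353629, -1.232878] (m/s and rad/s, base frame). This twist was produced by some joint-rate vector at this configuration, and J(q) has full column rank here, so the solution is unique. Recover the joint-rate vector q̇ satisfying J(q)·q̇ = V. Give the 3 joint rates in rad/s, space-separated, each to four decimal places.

o_n = [0.3828, 1.0475, 0.4114]
J₁: ẑ×o_n = [-1.0475, 0.3828, 0.0000], ω = ẑ
J2: z=[-0.8746, 0.4848, 0.0000] o=[0.3636, 0.6560, 0.2000] → [0.1025, 0.1849, -0.3518, -0.8746, 0.4848, 0.0000]
J3: z=[-0.2497, -0.4505, 0.8572] o=[0.5548, 1.0008, 0.4369] → [-0.0285, -0.1538, -0.0891, -0.2497, -0.4505, 0.8572]
q̇ = J⁺·V = [-0.5120, -0.0520, -0.8410]

-0.5120 -0.0520 -0.8410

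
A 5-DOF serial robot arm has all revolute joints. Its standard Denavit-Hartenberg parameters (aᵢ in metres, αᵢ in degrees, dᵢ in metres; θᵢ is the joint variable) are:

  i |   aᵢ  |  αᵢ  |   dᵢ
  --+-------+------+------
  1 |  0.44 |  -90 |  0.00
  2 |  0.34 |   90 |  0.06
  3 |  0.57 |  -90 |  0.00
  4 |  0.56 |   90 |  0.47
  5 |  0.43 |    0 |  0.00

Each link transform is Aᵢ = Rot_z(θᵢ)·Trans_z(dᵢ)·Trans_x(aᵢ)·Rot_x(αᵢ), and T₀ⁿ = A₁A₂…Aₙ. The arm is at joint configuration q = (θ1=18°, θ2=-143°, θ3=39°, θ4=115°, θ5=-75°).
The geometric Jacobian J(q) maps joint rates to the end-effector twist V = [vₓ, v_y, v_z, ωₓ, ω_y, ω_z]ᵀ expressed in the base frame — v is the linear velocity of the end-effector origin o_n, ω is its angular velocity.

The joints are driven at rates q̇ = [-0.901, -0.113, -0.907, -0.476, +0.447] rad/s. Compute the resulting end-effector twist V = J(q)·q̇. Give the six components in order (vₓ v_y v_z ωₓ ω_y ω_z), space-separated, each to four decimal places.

o_n = [0.2782, 0.3876, 0.8037]
J₁: ẑ×o_n = [-0.3876, 0.2782, 0.0000], ω = ẑ
J2: z=[-0.3090, 0.9511, 0.0000] o=[0.4185, 0.1360, 0.0000] → [0.7644, 0.2484, 0.0556, -0.3090, 0.9511, 0.0000]
J3: z=[-0.5724, -0.1860, -0.7986] o=[0.1417, 0.1091, 0.2046] → [0.1110, 0.2338, -0.1340, -0.5724, -0.1860, -0.7986]
J4: z=[0.2378, 0.8944, -0.3787] o=[-0.3056, 0.3410, 0.4712] → [0.3151, -0.3002, -0.5111, 0.2378, 0.8944, -0.3787]
J5: z=[-0.4693, 0.4472, 0.7614] o=[0.2824, 0.7595, 0.5878] → [0.3797, 0.0982, 0.1764, -0.4693, 0.4472, 0.7614]
V = J·q̇ = [0.1819, -0.3041, 0.4374, 0.2310, -0.1646, 0.3440]

0.1819 -0.3041 0.4374 0.2310 -0.1646 0.3440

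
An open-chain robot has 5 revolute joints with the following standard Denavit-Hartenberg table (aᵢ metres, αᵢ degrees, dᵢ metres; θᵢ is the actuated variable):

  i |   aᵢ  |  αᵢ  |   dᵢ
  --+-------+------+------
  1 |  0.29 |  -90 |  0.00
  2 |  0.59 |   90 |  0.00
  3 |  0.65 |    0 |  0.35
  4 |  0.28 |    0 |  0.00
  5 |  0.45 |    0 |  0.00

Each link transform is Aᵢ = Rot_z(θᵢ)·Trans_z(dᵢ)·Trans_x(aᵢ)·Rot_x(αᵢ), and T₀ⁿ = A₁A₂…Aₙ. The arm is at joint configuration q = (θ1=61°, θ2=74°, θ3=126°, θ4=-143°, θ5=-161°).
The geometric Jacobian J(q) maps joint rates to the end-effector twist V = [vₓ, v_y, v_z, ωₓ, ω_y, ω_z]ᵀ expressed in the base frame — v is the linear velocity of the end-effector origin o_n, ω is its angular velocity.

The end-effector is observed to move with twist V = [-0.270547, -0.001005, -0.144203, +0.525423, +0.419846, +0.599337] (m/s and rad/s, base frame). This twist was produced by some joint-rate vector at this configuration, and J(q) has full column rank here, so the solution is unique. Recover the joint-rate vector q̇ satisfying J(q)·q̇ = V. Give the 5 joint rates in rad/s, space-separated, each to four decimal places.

o_n = [-0.0674, 0.7618, 0.0715]
J₁: ẑ×o_n = [-0.7618, -0.0674, 0.0000], ω = ẑ
J2: z=[-0.8746, 0.4848, 0.0000] o=[0.1406, 0.2536, 0.0000] → [0.0347, 0.0625, -0.3436, -0.8746, 0.4848, 0.0000]
J3: z=[0.4660, 0.8407, 0.2756] o=[0.2194, 0.3959, -0.5671] → [0.4361, -0.3767, 0.4117, 0.4660, 0.8407, 0.2756]
J4: z=[0.4660, 0.8407, 0.2756] o=[-0.1284, 0.8530, -0.1034] → [0.1722, -0.0647, -0.0938, 0.4660, 0.8407, 0.2756]
J5: z=[0.4660, 0.8407, 0.2756] o=[-0.0211, 0.8778, -0.3608] → [0.3954, -0.2142, -0.0151, 0.4660, 0.8407, 0.2756]
q̇ = J⁺·V = [0.4210, -0.2560, -0.3710, 0.8140, 0.2040]

0.4210 -0.2560 -0.3710 0.8140 0.2040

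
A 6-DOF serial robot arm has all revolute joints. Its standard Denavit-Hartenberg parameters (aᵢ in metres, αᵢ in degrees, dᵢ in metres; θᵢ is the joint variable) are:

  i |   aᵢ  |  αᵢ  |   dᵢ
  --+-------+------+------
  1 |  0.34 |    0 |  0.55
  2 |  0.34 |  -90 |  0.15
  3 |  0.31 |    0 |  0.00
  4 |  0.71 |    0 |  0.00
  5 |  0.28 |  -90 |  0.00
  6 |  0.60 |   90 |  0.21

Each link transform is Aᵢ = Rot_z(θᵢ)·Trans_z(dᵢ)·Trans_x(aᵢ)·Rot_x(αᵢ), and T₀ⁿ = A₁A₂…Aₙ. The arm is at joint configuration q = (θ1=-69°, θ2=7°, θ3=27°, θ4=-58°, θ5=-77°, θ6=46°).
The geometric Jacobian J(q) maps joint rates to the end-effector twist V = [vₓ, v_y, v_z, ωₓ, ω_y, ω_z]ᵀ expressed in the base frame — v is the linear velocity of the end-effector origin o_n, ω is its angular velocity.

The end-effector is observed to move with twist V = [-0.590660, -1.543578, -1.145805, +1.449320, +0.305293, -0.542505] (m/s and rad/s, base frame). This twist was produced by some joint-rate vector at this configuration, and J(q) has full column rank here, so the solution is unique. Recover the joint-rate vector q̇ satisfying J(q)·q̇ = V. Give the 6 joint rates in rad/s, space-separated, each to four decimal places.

-0.7370 0.0610 0.9140 0.2990 0.2100 0.4320

o_n = [0.3084, -1.5877, 1.6525]
J₁: ẑ×o_n = [1.5877, 0.3084, -0.0000], ω = ẑ
J2: z=[0.0000, 0.0000, 1.0000] o=[0.1218, -0.3174, 0.5500] → [1.2703, 0.1866, -0.0000, 0.0000, 0.0000, 1.0000]
J3: z=[0.8829, 0.4695, 0.0000] o=[0.2815, -0.6176, 0.7000] → [0.4472, -0.8410, -0.8692, 0.8829, 0.4695, 0.0000]
J4: z=[0.8829, 0.4695, 0.0000] o=[0.4111, -0.8615, 0.5593] → [0.5133, -0.9653, -0.5930, 0.8829, 0.4695, 0.0000]
J5: z=[0.8829, 0.4695, 0.0000] o=[0.6969, -1.3989, 0.9249] → [0.3416, -0.6424, 0.0156, 0.8829, 0.4695, 0.0000]
J6: z=[0.4465, -0.8397, 0.3090] o=[0.6562, -1.3225, 1.1912] → [-0.3054, -0.3134, -0.4105, 0.4465, -0.8397, 0.3090]
q̇ = J⁺·V = [-0.7370, 0.0610, 0.9140, 0.2990, 0.2100, 0.4320]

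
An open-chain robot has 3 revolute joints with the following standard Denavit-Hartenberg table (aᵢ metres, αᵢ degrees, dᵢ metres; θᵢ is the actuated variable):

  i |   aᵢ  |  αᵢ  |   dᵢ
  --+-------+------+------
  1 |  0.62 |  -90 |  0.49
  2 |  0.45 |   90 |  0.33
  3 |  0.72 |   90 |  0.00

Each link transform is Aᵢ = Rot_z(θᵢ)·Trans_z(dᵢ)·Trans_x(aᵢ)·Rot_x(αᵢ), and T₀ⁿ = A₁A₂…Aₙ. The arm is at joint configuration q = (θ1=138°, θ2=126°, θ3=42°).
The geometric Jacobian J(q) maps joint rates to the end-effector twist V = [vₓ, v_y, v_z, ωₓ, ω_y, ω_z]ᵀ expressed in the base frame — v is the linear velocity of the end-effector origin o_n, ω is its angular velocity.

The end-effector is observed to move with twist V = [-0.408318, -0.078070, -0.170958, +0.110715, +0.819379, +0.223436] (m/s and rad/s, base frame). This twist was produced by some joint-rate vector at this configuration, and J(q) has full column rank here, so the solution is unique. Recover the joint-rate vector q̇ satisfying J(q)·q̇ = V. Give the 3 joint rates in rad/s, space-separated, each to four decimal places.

0.5620 -0.6830 0.5760

o_n = [-0.5736, -0.5758, -0.3069]
J₁: ẑ×o_n = [0.5758, -0.5736, 0.0000], ω = ẑ
J2: z=[-0.6691, -0.7431, 0.0000] o=[-0.4607, 0.4149, 0.4900] → [0.5922, -0.5333, 0.5790, -0.6691, -0.7431, 0.0000]
J3: z=[-0.6012, 0.5413, -0.5878] o=[-0.4850, -0.0074, 0.1259] → [-0.5685, -0.2081, 0.3898, -0.6012, 0.5413, -0.5878]
q̇ = J⁺·V = [0.5620, -0.6830, 0.5760]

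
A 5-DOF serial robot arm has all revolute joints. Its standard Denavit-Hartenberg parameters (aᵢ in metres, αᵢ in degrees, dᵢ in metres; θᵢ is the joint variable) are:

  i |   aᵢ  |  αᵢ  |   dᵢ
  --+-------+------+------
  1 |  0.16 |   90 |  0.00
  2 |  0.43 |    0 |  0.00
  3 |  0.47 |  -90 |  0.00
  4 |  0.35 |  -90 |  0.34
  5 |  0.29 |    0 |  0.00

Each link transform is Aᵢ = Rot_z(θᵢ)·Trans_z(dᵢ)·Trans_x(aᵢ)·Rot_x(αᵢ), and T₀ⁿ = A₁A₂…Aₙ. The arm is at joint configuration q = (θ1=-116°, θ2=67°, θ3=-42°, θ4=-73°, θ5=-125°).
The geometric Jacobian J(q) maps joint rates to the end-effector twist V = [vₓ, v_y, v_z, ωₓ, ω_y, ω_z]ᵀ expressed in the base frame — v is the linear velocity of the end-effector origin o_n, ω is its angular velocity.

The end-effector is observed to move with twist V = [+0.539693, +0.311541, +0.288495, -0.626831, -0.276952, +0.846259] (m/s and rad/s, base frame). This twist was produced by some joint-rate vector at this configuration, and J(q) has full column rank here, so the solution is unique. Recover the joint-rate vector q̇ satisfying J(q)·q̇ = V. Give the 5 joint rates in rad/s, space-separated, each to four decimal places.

0.8470 0.4780 0.1090 -0.2220 0.4960

o_n = [-0.4027, -0.4250, 1.1406]
J₁: ẑ×o_n = [0.4250, -0.4027, 0.0000], ω = ẑ
J2: z=[-0.8988, 0.4384, 0.0000] o=[-0.0701, -0.1438, 0.0000] → [0.5000, 1.0251, 0.3986, -0.8988, 0.4384, 0.0000]
J3: z=[-0.8988, 0.4384, 0.0000] o=[-0.1438, -0.2948, 0.3958] → [0.3265, 0.6694, 0.2305, -0.8988, 0.4384, 0.0000]
J4: z=[0.1853, 0.3798, 0.9063] o=[-0.3305, -0.6777, 0.5944] → [-0.0215, -0.1666, 0.0742, 0.1853, 0.3798, 0.9063]
J5: z=[-0.1172, -0.9072, 0.4042] o=[-0.6090, -0.4852, 0.9458] → [-0.2010, 0.1062, 0.1801, -0.1172, -0.9072, 0.4042]
q̇ = J⁺·V = [0.8470, 0.4780, 0.1090, -0.2220, 0.4960]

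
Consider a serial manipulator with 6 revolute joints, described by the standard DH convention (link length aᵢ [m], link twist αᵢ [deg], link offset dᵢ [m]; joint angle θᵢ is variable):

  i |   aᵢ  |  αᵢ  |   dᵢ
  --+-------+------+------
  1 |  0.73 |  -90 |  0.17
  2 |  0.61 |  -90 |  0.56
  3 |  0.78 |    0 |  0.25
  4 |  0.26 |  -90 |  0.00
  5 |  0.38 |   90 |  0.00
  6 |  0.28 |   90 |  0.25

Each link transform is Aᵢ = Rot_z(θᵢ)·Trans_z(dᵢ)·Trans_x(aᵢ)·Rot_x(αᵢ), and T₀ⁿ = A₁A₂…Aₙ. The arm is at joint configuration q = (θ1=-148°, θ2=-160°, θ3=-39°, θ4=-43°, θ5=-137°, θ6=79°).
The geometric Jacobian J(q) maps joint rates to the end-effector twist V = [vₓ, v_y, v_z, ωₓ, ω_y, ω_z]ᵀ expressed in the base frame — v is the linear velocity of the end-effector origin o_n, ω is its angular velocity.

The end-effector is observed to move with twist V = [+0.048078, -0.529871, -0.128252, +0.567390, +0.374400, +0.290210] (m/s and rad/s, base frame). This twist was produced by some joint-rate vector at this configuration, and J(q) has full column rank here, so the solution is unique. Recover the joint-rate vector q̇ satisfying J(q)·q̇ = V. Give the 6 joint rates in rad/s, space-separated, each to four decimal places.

o_n = [0.8538, -0.3949, 1.0091]
J₁: ẑ×o_n = [0.3949, 0.8538, -0.0000], ω = ẑ
J2: z=[0.5299, -0.8480, 0.0000] o=[-0.6191, -0.3868, 0.1700] → [-0.7116, -0.4447, 1.2448, 0.5299, -0.8480, 0.0000]
J3: z=[-0.2900, -0.1812, 0.9397] o=[0.1638, -0.5580, 0.3786] → [-0.2675, 0.8312, 0.0778, -0.2900, -0.1812, 0.9397]
J4: z=[-0.2900, -0.1812, 0.9397] o=[0.8345, -0.7177, 0.8209] → [-0.3375, 0.0727, -0.0901, -0.2900, -0.1812, 0.9397]
J5: z=[0.7154, 0.6111, 0.3387] o=[0.9997, -0.9181, 0.8333] → [-0.0697, -0.1752, 0.4635, 0.7154, 0.6111, 0.3387]
J6: z=[-0.2214, 0.6580, -0.7197] o=[0.7479, -0.7509, 1.0636] → [0.2204, -0.0883, -0.1485, -0.2214, 0.6580, -0.7197]
q̇ = J⁺·V = [-0.2270, -0.4160, -0.5720, 0.2800, 0.7520, -0.7460]

-0.2270 -0.4160 -0.5720 0.2800 0.7520 -0.7460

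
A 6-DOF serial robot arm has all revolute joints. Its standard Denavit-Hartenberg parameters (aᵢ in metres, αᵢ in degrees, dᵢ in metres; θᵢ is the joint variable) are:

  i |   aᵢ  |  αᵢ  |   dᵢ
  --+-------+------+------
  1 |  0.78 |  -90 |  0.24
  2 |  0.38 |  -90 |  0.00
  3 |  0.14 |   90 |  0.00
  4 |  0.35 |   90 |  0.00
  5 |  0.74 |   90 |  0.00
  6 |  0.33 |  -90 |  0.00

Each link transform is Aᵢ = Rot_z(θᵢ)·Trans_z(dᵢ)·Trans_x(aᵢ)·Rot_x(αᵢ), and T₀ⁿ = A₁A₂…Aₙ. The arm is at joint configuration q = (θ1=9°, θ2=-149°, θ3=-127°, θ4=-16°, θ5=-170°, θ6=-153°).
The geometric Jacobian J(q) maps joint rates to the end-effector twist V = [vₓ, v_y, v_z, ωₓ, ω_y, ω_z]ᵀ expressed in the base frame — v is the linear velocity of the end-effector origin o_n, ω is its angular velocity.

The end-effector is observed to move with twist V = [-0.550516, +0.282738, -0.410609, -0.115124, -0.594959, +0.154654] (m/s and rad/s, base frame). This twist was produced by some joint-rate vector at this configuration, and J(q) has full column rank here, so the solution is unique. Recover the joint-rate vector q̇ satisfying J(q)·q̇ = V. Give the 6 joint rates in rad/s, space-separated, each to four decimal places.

0.7790 -0.5960 -0.4630 0.9670 0.1420 -0.8810

o_n = [0.5115, 0.2055, 0.5825]
J₁: ẑ×o_n = [-0.2055, 0.5115, 0.0000], ω = ẑ
J2: z=[-0.1564, 0.9877, 0.0000] o=[0.7704, 0.1220, 0.2400] → [0.3382, 0.0536, 0.2426, -0.1564, 0.9877, 0.0000]
J3: z=[0.5087, 0.0806, 0.8572] o=[0.4487, 0.0711, 0.4357] → [-0.1034, -0.0208, 0.0633, 0.5087, 0.0806, 0.8572]
J4: z=[0.7703, -0.4873, -0.4113] o=[0.5025, 0.1928, 0.3923] → [-0.0874, -0.1502, 0.0142, 0.7703, -0.4873, -0.4113]
J5: z=[-0.5950, -0.3171, -0.7385] o=[0.5828, 0.4776, 0.2053] → [-0.3205, 0.2770, 0.1393, -0.5950, -0.3171, -0.7385]
J6: z=[0.7187, -0.6212, -0.3123] o=[0.3166, -0.0527, 0.6475] → [0.1211, -0.0141, 0.3067, 0.7187, -0.6212, -0.3123]
q̇ = J⁺·V = [0.7790, -0.5960, -0.4630, 0.9670, 0.1420, -0.8810]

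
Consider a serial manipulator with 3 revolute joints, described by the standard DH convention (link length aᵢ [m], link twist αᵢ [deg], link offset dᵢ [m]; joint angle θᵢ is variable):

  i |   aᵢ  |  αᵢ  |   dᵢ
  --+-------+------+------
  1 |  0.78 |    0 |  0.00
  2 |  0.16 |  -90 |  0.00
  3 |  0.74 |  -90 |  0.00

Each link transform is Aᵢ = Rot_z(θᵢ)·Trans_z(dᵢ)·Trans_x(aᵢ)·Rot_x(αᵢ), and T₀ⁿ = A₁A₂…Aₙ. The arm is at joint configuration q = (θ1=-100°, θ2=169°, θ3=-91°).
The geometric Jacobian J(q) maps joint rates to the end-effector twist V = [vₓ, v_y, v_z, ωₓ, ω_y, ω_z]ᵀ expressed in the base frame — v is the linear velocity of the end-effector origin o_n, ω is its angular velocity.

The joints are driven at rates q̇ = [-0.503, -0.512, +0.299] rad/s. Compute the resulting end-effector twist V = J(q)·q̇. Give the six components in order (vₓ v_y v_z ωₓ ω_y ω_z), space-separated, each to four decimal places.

-0.1677 0.2212 0.0039 -0.2791 0.1072 -1.0150

o_n = [-0.0827, -0.6308, 0.7399]
J₁: ẑ×o_n = [0.6308, -0.0827, 0.0000], ω = ẑ
J2: z=[0.0000, 0.0000, 1.0000] o=[-0.1354, -0.7682, 0.0000] → [-0.1373, 0.0527, 0.0000, 0.0000, 0.0000, 1.0000]
J3: z=[-0.9336, 0.3584, 0.0000] o=[-0.0781, -0.6188, 0.0000] → [0.2652, 0.6907, 0.0129, -0.9336, 0.3584, 0.0000]
V = J·q̇ = [-0.1677, 0.2212, 0.0039, -0.2791, 0.1072, -1.0150]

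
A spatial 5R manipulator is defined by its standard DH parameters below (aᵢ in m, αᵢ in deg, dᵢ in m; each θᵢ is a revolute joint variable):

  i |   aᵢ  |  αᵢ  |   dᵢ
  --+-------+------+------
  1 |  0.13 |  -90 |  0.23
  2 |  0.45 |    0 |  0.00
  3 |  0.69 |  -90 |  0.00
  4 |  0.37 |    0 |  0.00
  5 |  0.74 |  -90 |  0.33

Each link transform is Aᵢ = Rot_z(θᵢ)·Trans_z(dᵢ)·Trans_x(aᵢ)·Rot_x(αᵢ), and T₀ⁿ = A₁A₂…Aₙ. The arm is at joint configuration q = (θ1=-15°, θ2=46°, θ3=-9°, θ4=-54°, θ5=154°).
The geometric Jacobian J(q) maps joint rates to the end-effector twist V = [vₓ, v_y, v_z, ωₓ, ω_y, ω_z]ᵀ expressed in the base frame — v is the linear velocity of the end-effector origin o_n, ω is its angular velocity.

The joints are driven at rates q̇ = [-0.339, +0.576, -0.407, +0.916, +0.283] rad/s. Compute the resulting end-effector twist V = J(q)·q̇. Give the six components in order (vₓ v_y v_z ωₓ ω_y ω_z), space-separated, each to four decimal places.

o_n = [0.7255, -0.6390, -0.8261]
J₁: ẑ×o_n = [0.6390, 0.7255, -0.0000], ω = ẑ
J2: z=[0.2588, 0.9659, 0.0000] o=[0.1256, -0.0336, 0.2300] → [-1.0201, 0.2733, -0.7361, 0.2588, 0.9659, 0.0000]
J3: z=[0.2588, 0.9659, 0.0000] o=[0.4275, -0.1146, -0.0937] → [-0.7074, 0.1895, -0.4235, 0.2588, 0.9659, 0.0000]
J4: z=[-0.5813, 0.1558, -0.7986] o=[0.9598, -0.2572, -0.5090] → [-0.3543, 0.0028, 0.2584, -0.5813, 0.1558, -0.7986]
J5: z=[-0.5813, 0.1558, -0.7986] o=[1.2050, -0.0130, -0.6398] → [-0.5289, 0.2748, 0.4386, -0.5813, 0.1558, -0.7986]
V = J·q̇ = [-0.9905, -0.0853, 0.1092, -0.6532, 0.3500, -1.2966]

-0.9905 -0.0853 0.1092 -0.6532 0.3500 -1.2966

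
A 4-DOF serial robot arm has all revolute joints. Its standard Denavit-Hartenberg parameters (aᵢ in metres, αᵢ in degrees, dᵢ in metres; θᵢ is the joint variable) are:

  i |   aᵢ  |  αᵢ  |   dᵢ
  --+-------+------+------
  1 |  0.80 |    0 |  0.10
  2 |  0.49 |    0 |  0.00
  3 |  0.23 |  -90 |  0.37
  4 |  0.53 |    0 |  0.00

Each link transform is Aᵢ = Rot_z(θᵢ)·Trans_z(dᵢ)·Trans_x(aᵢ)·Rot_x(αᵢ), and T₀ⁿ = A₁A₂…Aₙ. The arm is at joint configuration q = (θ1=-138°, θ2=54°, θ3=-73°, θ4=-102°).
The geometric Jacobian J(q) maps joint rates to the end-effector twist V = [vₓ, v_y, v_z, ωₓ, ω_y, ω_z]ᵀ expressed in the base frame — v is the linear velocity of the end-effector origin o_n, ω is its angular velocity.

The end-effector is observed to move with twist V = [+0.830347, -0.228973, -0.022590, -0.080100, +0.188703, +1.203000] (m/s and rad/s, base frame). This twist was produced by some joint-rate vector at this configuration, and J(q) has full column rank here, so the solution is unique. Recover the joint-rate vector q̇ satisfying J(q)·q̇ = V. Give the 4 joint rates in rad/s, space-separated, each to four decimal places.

0.3210 0.7140 0.1680 -0.2050

o_n = [-0.6536, -1.0694, 0.9884]
J₁: ẑ×o_n = [1.0694, -0.6536, 0.0000], ω = ẑ
J2: z=[0.0000, 0.0000, 1.0000] o=[-0.5945, -0.5353, 0.1000] → [0.5341, -0.0591, 0.0000, 0.0000, 0.0000, 1.0000]
J3: z=[0.0000, 0.0000, 1.0000] o=[-0.5433, -1.0226, 0.1000] → [0.0468, -0.1103, 0.0000, 0.0000, 0.0000, 1.0000]
J4: z=[0.3907, -0.9205, 0.0000] o=[-0.7550, -1.1125, 0.4700] → [-0.4772, -0.2026, 0.1102, 0.3907, -0.9205, 0.0000]
q̇ = J⁺·V = [0.3210, 0.7140, 0.1680, -0.2050]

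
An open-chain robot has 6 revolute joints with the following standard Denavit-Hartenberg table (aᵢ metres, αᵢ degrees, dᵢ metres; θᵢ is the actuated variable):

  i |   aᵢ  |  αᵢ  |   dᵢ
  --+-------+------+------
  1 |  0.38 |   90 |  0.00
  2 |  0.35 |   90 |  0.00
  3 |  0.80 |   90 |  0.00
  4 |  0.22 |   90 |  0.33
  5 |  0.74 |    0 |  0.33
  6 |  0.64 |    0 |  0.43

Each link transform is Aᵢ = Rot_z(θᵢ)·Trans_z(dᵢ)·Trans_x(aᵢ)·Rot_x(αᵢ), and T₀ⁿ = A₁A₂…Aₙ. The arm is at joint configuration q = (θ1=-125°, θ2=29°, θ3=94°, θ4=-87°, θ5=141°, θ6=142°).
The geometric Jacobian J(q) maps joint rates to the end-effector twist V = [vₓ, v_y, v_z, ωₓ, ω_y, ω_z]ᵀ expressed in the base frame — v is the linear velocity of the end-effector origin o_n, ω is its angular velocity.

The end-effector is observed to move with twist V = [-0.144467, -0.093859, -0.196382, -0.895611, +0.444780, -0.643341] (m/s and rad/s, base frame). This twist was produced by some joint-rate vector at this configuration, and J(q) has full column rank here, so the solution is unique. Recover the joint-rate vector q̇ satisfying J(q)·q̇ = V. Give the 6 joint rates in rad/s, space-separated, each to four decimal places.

0.0660 0.3760 0.6600 -0.1700 -0.1680 -0.4590

o_n = [-0.5605, -0.7274, 0.1023]
J₁: ẑ×o_n = [0.7274, -0.5605, 0.0000], ω = ẑ
J2: z=[-0.8192, 0.5736, 0.0000] o=[-0.2180, -0.3113, 0.0000] → [0.0587, 0.0838, 0.5374, -0.8192, 0.5736, 0.0000]
J3: z=[-0.2781, -0.3971, -0.8746] o=[-0.3935, -0.5620, 0.1697] → [-0.1179, 0.1273, -0.0203, -0.2781, -0.3971, -0.8746]
J4: z=[-0.5576, -0.6747, 0.4836] o=[-1.0193, -0.0643, 0.1426] → [0.3479, 0.1994, 0.6792, -0.5576, -0.6747, 0.4836]
J5: z=[0.7956, -0.6005, 0.0795] o=[-1.1512, -0.1925, 0.4940] → [0.2778, 0.3586, -0.0709, 0.7956, -0.6005, 0.0795]
J6: z=[0.7956, -0.6005, 0.0795] o=[-1.2844, -0.9517, 0.2442] → [0.0674, 0.1705, 0.6132, 0.7956, -0.6005, 0.0795]
q̇ = J⁺·V = [0.0660, 0.3760, 0.6600, -0.1700, -0.1680, -0.4590]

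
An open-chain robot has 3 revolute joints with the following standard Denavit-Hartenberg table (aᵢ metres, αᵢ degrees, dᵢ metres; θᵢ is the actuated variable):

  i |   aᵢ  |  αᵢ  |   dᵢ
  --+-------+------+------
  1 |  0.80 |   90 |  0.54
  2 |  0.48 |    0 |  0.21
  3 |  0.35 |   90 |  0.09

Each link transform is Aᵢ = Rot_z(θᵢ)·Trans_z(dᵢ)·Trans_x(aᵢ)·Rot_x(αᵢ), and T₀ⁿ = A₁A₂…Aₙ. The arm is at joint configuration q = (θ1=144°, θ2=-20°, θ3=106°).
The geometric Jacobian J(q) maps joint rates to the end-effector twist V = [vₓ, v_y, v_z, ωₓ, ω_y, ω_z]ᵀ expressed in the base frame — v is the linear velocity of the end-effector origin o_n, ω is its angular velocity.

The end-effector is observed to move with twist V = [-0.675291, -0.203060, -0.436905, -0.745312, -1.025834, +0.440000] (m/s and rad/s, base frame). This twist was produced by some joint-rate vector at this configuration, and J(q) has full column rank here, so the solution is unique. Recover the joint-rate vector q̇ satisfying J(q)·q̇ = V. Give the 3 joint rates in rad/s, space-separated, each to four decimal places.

o_n = [-0.8555, 0.9924, 0.7250]
J₁: ẑ×o_n = [-0.9924, -0.8555, 0.0000], ω = ẑ
J2: z=[0.5878, 0.8090, 0.0000] o=[-0.6472, 0.4702, 0.5400] → [0.1497, -0.1087, 0.4755, 0.5878, 0.8090, 0.0000]
J3: z=[0.5878, 0.8090, 0.0000] o=[-0.8887, 0.9052, 0.3758] → [0.2825, -0.2052, 0.0244, 0.5878, 0.8090, 0.0000]
q̇ = J⁺·V = [0.4400, -0.9000, -0.3680]

0.4400 -0.9000 -0.3680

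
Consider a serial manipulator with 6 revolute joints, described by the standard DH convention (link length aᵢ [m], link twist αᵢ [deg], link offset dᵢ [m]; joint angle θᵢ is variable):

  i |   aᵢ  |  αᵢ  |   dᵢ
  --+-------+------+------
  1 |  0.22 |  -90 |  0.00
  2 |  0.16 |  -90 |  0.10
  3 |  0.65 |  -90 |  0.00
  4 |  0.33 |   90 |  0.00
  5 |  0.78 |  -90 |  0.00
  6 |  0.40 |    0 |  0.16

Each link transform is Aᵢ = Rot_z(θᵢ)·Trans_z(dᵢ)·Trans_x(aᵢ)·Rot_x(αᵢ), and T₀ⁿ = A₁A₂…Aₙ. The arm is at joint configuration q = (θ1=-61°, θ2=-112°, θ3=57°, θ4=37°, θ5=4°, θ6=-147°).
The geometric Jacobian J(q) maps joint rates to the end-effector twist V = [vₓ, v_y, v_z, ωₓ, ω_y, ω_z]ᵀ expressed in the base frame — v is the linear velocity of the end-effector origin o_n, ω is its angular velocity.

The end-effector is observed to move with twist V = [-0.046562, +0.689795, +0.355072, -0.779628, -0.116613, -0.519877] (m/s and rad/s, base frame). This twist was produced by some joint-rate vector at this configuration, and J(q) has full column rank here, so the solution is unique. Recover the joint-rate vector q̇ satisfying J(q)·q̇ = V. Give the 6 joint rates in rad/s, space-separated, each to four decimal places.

o_n = [-1.1817, -0.2804, 0.5953]
J₁: ẑ×o_n = [0.2804, -1.1817, 0.0000], ω = ẑ
J2: z=[0.8746, 0.4848, 0.0000] o=[0.1067, -0.1924, 0.0000] → [0.2886, -0.5207, 0.5477, 0.8746, 0.4848, 0.0000]
J3: z=[0.4495, -0.8109, 0.3746] o=[0.1651, -0.0915, 0.1483] → [-0.2917, -0.7054, -1.1770, 0.4495, -0.8109, 0.3746]
J4: z=[-0.3240, -0.5388, -0.7776] o=[-0.3760, -0.2398, 0.4766] → [-0.0955, 0.6650, -0.4210, -0.3240, -0.5388, -0.7776]
J5: z=[-0.1420, -0.7849, 0.6031] o=[-0.6847, -0.1389, 0.5353] → [0.0382, -0.2912, -0.3700, -0.1420, -0.7849, 0.6031]
J6: z=[-0.2580, -0.5588, -0.7881] o=[-1.4301, 0.0698, 0.6314] → [-0.2558, -0.2050, 0.2291, -0.2580, -0.5588, -0.7881]
q̇ = J⁺·V = [-0.0250, -0.4240, -0.5650, 0.2050, 0.1410, 0.2650]

-0.0250 -0.4240 -0.5650 0.2050 0.1410 0.2650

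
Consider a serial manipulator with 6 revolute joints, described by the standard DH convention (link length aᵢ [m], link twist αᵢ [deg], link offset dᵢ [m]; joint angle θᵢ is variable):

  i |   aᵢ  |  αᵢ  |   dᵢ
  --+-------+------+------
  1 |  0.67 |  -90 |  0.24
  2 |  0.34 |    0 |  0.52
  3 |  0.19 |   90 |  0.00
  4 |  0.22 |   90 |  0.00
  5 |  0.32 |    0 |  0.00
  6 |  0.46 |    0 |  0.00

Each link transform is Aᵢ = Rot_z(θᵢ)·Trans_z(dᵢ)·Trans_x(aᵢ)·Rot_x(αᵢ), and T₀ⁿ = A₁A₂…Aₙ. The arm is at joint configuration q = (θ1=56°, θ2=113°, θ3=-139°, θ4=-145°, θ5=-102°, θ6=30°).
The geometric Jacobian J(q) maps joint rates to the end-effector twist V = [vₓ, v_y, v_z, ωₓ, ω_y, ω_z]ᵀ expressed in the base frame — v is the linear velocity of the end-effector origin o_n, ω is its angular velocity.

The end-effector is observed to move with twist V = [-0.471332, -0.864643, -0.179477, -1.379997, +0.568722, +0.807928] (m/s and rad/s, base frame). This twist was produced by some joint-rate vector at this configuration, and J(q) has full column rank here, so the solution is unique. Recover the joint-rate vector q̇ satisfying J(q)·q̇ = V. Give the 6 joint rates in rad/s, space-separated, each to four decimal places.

-0.0470 0.6780 0.9340 0.9000 -0.6560 0.4730

o_n = [0.1676, 0.8752, -0.7704]
J₁: ẑ×o_n = [-0.8752, 0.1676, 0.0000], ω = ẑ
J2: z=[-0.8290, 0.5592, 0.0000] o=[0.3747, 0.5555, 0.2400] → [-0.5650, -0.8376, -0.1493, -0.8290, 0.5592, 0.0000]
J3: z=[-0.8290, 0.5592, 0.0000] o=[-0.1307, 0.7361, -0.0730] → [-0.3900, -0.5782, -0.2821, -0.8290, 0.5592, 0.0000]
J4: z=[-0.2451, -0.3634, 0.8988] o=[-0.0352, 0.8777, 0.0103] → [0.2860, -0.0091, 0.0743, -0.2451, -0.3634, 0.8988]
J5: z=[-0.9674, 0.0307, -0.2514] o=[-0.0212, 0.6728, -0.0687] → [0.0294, -0.7263, -0.2015, -0.9674, 0.0307, -0.2514]
J6: z=[-0.9674, 0.0307, -0.2514] o=[0.0513, 0.8485, -0.3261] → [-0.0069, -0.4590, -0.0293, -0.9674, 0.0307, -0.2514]
q̇ = J⁺·V = [-0.0470, 0.6780, 0.9340, 0.9000, -0.6560, 0.4730]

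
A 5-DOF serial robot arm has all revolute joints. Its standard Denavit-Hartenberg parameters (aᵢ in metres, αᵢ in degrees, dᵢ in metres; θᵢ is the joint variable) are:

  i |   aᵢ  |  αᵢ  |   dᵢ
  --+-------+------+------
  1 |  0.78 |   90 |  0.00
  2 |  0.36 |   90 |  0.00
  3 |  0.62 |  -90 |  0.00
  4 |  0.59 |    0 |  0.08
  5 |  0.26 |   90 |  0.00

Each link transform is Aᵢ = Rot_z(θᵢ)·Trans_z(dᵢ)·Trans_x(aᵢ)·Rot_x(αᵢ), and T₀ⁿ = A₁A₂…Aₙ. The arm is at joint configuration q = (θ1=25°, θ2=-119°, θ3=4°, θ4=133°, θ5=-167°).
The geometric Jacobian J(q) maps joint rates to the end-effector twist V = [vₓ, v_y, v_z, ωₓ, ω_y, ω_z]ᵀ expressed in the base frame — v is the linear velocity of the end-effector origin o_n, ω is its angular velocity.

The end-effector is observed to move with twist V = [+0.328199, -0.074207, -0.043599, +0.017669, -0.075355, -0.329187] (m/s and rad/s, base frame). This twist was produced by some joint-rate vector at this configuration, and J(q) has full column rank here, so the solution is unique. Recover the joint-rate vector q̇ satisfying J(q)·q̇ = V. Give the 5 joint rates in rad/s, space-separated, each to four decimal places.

o_n = [0.6346, 0.1745, -0.8266]
J₁: ẑ×o_n = [-0.1745, 0.6346, 0.0000], ω = ẑ
J2: z=[0.4226, -0.9063, 0.0000] o=[0.7069, 0.3296, 0.0000] → [0.7492, 0.3493, -0.1311, 0.4226, -0.9063, 0.0000]
J3: z=[-0.7927, -0.3696, 0.4848] o=[0.5487, 0.2559, -0.3149] → [0.2286, -0.3640, 0.0962, -0.7927, -0.3696, 0.4848]
J4: z=[0.4522, -0.8898, 0.0610] o=[0.2953, 0.0900, -0.8558] → [-0.0311, 0.0075, 0.3402, 0.4522, -0.8898, 0.0610]
J5: z=[0.4522, -0.8898, 0.0610] o=[0.8380, 0.2860, -0.7090] → [0.1114, 0.0408, -0.2314, 0.4522, -0.8898, 0.0610]
q̇ = J⁺·V = [-0.3130, 0.3880, 0.0060, -0.1150, -0.1980]

-0.3130 0.3880 0.0060 -0.1150 -0.1980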